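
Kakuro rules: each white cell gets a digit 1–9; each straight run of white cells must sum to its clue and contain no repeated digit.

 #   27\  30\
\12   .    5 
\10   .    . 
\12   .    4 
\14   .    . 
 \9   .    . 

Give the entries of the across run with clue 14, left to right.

R1C1 = 12 − 5 = 7 completes the 12 across.
R3C1 = 12 − 4 = 8 completes the 12 across.
No cell is forced outright now. R4C2 can only be 6 or 8 (the digits allowed by both its 14 across and its 30 down). If R4C2 = 6: then R4C1 would have to be in {8} for the 14 across but in {1,2,3,4,5,6,9} for the 27 down — contradiction. So R4C2 = 8.
R4C1 = 14 − 8 = 6 completes the 14 across.
No cell is forced outright now. R2C2 can only be 6 or 7 (the digits allowed by both its 10 across and its 30 down). If R2C2 = 7: then R2C1 would have to be in {3} for the 10 across but in {1,2,4,5} for the 27 down — contradiction. So R2C2 = 6.
R2C1 = 10 − 6 = 4 completes the 10 across.
R5C1 = 27 − 25 = 2 completes the 27 down.
R5C2 = 9 − 2 = 7 completes the 9 across.

6 8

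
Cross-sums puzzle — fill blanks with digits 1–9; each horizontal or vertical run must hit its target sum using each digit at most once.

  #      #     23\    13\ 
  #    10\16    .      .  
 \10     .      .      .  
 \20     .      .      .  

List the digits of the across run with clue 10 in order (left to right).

16 in 2 cells must be {7,9}; 23 in 3 cells must be {6,8,9}.
Only 9 fits R1C2 under both its across sum 16 and down sum 23.
R1C3 = 16 − 9 = 7 completes the 16 across.
Given what's placed, R2C2 must be 6 to fit the 10 across and 23 down.
R2C3 = 1: the only remaining digit allowed by both the 10 across and the 13 down.
R3C2 = 23 − 15 = 8 completes the 23 down.
R3C3 = 13 − 8 = 5 completes the 13 down.
R2C1 = 10 − 7 = 3 completes the 10 across.

3, 6, 1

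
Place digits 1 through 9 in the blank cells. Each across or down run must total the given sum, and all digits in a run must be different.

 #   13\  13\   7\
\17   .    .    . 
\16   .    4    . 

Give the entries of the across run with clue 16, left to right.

7 4 5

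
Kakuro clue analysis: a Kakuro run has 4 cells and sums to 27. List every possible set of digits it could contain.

{3,7,8,9}; {4,6,8,9}; {5,6,7,9}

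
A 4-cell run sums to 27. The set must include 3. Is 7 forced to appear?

The only way to make 27 from 4 distinct digits under that restriction is {3,7,8,9}, which contains 7.

Yes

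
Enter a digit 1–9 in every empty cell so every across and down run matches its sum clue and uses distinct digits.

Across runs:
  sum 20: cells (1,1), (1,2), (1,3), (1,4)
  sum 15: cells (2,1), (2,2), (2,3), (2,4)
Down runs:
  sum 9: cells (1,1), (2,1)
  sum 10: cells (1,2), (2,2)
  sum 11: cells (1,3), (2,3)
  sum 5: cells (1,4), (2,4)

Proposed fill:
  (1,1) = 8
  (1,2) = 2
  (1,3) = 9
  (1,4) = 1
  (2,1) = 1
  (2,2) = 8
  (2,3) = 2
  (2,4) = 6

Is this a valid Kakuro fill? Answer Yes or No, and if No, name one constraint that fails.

No — the across run (2,1)–(2,4) sums to 17, not 15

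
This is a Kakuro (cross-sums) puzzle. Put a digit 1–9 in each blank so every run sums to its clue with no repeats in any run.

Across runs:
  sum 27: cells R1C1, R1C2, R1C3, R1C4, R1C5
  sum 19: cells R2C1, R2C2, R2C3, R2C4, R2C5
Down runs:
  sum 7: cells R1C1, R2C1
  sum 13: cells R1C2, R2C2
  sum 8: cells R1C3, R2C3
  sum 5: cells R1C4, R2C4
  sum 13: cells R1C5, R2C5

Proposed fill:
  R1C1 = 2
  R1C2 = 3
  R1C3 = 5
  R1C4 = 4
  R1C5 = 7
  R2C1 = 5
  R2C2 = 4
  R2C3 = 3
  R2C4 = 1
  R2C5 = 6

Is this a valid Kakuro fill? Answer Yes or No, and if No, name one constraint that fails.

No — the across run R1C1–R1C5 sums to 21, not 27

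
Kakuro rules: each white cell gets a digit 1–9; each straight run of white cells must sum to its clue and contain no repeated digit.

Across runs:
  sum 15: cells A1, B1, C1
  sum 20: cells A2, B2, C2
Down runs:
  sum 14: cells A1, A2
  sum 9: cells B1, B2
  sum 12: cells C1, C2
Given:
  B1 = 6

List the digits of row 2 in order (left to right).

9 3 8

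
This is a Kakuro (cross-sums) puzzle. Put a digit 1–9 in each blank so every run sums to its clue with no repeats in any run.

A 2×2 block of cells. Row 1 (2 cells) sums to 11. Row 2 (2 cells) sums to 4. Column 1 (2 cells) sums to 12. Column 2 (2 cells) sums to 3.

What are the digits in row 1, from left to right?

4 in 2 cells must be {1,3}; 3 in 2 cells must be {1,2}.
The 11 across and the 3 down share only 2, so (1,2) = 2.
The 4 across and the 12 down share only 3, so (2,1) = 3.
(2,2) = 4 − 3 = 1 completes the 4 across.
(1,1) = 11 − 2 = 9 completes the 11 across.

9 2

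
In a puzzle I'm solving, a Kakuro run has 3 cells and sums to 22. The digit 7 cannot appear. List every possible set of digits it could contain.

{5,8,9}

3 distinct digits from 1–9 sum between 6 and 24.
Dropping sets that contain 7.
Only one set works: {5,8,9}.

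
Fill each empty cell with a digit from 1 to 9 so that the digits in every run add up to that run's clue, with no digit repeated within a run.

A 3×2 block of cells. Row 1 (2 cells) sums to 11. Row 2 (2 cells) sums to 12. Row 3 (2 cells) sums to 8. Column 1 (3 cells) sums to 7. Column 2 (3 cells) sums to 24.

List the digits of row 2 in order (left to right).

7 in 3 cells must be {1,2,4}; 24 in 3 cells must be {7,8,9}.
The 12 across and the 7 down share only 4, so (2,1) = 4.
(2,2) = 12 − 4 = 8 completes the 12 across.
Given what's placed, (3,2) must be 7 to fit the 8 across and 24 down.
(1,1) = 2: the only remaining digit allowed by both the 11 across and the 7 down.
(1,2) = 11 − 2 = 9 completes the 11 across.
(3,1) = 8 − 7 = 1 completes the 8 across.

4, 8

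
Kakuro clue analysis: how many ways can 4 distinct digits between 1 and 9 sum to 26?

4 distinct digits from 1–9 sum between 10 and 30.
Enumerating: {2,7,8,9}, {3,6,8,9}, {4,5,8,9}, {4,6,7,9}, {5,6,7,8}.

5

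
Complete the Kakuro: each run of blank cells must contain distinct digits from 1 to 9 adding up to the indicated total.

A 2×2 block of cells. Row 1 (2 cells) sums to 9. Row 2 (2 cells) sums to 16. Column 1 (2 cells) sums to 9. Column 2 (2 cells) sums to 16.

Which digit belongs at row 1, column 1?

2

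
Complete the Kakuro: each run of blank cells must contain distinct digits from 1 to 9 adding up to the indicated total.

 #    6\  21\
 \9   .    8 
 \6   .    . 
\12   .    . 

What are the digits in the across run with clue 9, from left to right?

6 in 3 cells must be {1,2,3}.
R1C1 = 9 − 8 = 1 completes the 9 across.
R2C1 = 2: the only remaining digit allowed by both the 6 across and the 6 down.
R2C2 = 6 − 2 = 4 completes the 6 across.
R3C1 = 6 − 3 = 3 completes the 6 down.
R3C2 = 12 − 3 = 9 completes the 12 across.

1 8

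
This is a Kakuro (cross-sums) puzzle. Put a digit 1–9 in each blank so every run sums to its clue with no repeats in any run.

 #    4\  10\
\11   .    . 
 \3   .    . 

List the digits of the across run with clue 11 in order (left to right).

3, 8

3 in 2 cells must be {1,2}; 4 in 2 cells must be {1,3}.
The 11 across and the 4 down share only 3, so R1C1 = 3.
R1C2 = 11 − 3 = 8 completes the 11 across.
R2C1 = 4 − 3 = 1 completes the 4 down.
R2C2 = 3 − 1 = 2 completes the 3 across.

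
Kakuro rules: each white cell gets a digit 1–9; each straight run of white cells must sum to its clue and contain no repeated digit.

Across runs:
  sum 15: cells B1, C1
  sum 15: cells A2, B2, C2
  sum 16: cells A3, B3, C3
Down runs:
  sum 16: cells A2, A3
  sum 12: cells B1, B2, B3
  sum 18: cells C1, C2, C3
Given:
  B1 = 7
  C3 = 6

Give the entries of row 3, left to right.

16 in 2 cells must be {7,9}.
C1 = 15 − 7 = 8 completes the 15 across.
C2 = 18 − 14 = 4 completes the 18 down.
Given what's placed, A2 must be 9 to fit the 15 across and 16 down.
B2 = 15 − 13 = 2 completes the 15 across.
A3 = 16 − 9 = 7 completes the 16 down.
B3 = 16 − 13 = 3 completes the 16 across.

7 3 6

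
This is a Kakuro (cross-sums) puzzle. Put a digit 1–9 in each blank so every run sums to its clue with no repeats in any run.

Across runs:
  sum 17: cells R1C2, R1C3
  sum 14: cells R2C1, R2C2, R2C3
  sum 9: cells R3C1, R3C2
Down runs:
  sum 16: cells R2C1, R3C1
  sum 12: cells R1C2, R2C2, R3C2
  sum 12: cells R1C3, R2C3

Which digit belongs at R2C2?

17 in 2 cells must be {8,9}; 16 in 2 cells must be {7,9}.
The 9 across and the 16 down share only 7, so R3C1 = 7.
R3C2 = 9 − 7 = 2 completes the 9 across.
R1C2 = 9: the only remaining digit allowed by both the 17 across and the 12 down.
R1C3 = 17 − 9 = 8 completes the 17 across.
R2C1 = 16 − 7 = 9 completes the 16 down.
R2C2 = 12 − 11 = 1 completes the 12 down.
R2C3 = 14 − 10 = 4 completes the 14 across.

1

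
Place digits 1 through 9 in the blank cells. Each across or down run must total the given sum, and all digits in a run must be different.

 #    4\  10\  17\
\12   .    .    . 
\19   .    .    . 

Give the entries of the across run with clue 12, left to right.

4 in 2 cells must be {1,3}; 17 in 2 cells must be {8,9}.
The 19 across and the 4 down share only 3, so R2C1 = 3.
Given what's placed, R2C3 must be 9 to fit the 19 across and 17 down.
R1C1 = 4 − 3 = 1 completes the 4 down.
R1C3 = 17 − 9 = 8 completes the 17 down.
R2C2 = 19 − 12 = 7 completes the 19 across.
R1C2 = 12 − 9 = 3 completes the 12 across.

1, 3, 8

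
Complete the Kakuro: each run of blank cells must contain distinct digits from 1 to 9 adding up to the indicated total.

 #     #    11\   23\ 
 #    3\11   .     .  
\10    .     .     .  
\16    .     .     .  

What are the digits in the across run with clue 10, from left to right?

1, 3, 6

3 in 2 cells must be {1,2}; 23 in 3 cells must be {6,8,9}.
Only 6 fits R2C3 under both its across sum 10 and down sum 23.
Given what's placed, R2C1 must be 1 to fit the 10 across and 3 down.
R2C2 = 10 − 7 = 3 completes the 10 across.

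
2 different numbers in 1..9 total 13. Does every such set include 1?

No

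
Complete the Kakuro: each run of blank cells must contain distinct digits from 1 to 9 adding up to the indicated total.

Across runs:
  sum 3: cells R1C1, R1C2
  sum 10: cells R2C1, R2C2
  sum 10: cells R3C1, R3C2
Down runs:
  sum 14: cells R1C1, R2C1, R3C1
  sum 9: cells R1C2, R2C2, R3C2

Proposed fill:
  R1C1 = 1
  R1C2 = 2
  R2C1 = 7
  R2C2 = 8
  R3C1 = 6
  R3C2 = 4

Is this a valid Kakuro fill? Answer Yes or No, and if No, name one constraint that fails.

No — the across run R2C1–R2C2 sums to 15, not 10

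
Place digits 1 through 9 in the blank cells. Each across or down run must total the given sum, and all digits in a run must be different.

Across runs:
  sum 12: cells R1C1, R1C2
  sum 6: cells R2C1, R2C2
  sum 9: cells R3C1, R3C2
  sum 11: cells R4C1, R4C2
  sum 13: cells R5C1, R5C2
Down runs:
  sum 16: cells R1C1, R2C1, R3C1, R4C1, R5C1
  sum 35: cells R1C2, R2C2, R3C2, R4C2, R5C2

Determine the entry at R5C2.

7

16 in 5 cells must be {1,2,3,4,6}; 35 in 5 cells must be {5,6,7,8,9}.
Only 5 fits R2C2 under both its across sum 6 and down sum 35.
R2C1 = 6 − 5 = 1 completes the 6 across.
Nothing is forced directly, so branch on R5C1, whose candidates are 4 or 6. If R5C1 = 4: that forces R1C1 = 3, R1C2 = 9, after which R5C2 would have to be in {9} for the 13 across but in {6,7,8} for the 35 down — contradiction. So R5C1 = 6.
R5C2 = 13 − 6 = 7 completes the 13 across.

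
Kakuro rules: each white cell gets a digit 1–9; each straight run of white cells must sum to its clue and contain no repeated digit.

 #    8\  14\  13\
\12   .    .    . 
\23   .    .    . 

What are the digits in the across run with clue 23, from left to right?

6, 8, 9

23 in 3 cells must be {6,8,9}.
The 23 across and the 8 down share only 6, so R2C1 = 6.
R1C1 = 8 − 6 = 2 completes the 8 down.
Nothing is forced directly, so branch on R1C2, whose candidates are 6 or 9. If R1C2 = 9: then R1C3 would have to be in {1} for the 12 across but in {4,5,6,7,8,9} for the 13 down — contradiction. So R1C2 = 6.
R1C3 = 12 − 8 = 4 completes the 12 across.
R2C2 = 14 − 6 = 8 completes the 14 down.
R2C3 = 23 − 14 = 9 completes the 23 across.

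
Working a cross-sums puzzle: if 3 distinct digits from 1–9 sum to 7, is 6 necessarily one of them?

The only way to make 7 from 3 distinct digits is {1,2,4}, which does not contain 6.

No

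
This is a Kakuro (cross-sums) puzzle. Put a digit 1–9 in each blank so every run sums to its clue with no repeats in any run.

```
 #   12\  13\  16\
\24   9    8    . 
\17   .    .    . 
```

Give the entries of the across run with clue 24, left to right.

9, 8, 7

24 in 3 cells must be {7,8,9}; 16 in 2 cells must be {7,9}.
R1C3 = 24 − 17 = 7 completes the 24 across.
R2C1 = 12 − 9 = 3 completes the 12 down.
R2C2 = 13 − 8 = 5 completes the 13 down.
R2C3 = 17 − 8 = 9 completes the 17 across.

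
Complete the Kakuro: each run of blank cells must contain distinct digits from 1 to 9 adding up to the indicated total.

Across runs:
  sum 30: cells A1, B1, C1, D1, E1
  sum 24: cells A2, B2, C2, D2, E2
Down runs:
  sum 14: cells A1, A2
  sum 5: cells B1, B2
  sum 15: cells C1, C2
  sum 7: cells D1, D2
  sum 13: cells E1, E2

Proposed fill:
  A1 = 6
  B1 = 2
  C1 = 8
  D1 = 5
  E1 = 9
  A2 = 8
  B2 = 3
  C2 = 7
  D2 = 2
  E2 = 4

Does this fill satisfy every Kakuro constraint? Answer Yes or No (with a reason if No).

Across: 6+2+8+5+9=30; 8+3+7+2+4=24. Down: 6+8=14; 2+3=5; 8+7=15; 5+2=7; 9+4=13. No digit repeats within any run.

Yes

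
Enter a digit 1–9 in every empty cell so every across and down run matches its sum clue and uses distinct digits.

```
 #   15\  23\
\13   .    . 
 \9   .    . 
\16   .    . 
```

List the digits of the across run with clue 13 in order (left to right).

5 8

16 in 2 cells must be {7,9}; 23 in 3 cells must be {6,8,9}.
The 16 across and the 23 down share only 9, so R3C2 = 9.
R3C1 = 16 − 9 = 7 completes the 16 across.
Nothing is forced directly, so branch on R1C1, whose candidates are 5 or 6. If R1C1 = 6: then R1C2 would have to be in {7} for the 13 across but in {6,8} for the 23 down — contradiction. So R1C1 = 5.
R1C2 = 13 − 5 = 8 completes the 13 across.
R2C1 = 15 − 12 = 3 completes the 15 down.
R2C2 = 9 − 3 = 6 completes the 9 across.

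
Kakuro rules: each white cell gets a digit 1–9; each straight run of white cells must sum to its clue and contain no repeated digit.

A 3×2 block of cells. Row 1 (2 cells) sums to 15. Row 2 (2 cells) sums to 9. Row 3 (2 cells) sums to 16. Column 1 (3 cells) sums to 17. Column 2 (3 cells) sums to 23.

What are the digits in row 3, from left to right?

7 9

16 in 2 cells must be {7,9}; 23 in 3 cells must be {6,8,9}.
The 16 across and the 23 down share only 9, so (3,2) = 9.
(3,1) = 16 − 9 = 7 completes the 16 across.
Nothing is forced directly, so branch on (1,2), whose candidates are 6 or 8. If (1,2) = 8: then (1,1) would have to be in {7} for the 15 across but in {1,2,4,6,8,9} for the 17 down — contradiction. So (1,2) = 6.
(1,1) = 15 − 6 = 9 completes the 15 across.
(2,1) = 17 − 16 = 1 completes the 17 down.
(2,2) = 9 − 1 = 8 completes the 9 across.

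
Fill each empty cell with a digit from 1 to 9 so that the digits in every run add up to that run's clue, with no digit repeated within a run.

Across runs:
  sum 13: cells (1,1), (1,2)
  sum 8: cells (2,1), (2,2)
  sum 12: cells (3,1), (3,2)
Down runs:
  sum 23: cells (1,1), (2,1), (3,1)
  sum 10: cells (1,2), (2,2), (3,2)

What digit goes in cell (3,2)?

3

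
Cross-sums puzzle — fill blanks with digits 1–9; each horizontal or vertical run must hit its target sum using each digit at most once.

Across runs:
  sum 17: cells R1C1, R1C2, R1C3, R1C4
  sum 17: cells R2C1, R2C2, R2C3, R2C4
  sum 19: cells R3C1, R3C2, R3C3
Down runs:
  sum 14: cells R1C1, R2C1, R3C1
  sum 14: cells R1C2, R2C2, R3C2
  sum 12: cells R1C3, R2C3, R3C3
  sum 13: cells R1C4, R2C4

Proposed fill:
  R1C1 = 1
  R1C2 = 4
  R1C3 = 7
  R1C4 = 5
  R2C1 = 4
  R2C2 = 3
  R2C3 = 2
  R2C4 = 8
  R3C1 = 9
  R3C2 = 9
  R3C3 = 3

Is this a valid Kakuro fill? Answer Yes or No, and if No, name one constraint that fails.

No — the down run R1C2–R3C2 sums to 16, not 14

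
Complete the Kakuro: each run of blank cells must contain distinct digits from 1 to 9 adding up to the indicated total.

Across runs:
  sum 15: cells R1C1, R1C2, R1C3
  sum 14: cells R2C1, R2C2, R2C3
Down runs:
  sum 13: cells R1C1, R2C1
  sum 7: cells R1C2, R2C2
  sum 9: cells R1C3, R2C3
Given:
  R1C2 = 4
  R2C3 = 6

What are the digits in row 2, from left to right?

5 3 6

R1C3 = 9 − 6 = 3 completes the 9 down.
R2C2 = 7 − 4 = 3 completes the 7 down.
R1C1 = 15 − 7 = 8 completes the 15 across.
R2C1 = 14 − 9 = 5 completes the 14 across.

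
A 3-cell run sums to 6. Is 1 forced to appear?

Yes

The only way to make 6 from 3 distinct digits is {1,2,3}, which contains 1.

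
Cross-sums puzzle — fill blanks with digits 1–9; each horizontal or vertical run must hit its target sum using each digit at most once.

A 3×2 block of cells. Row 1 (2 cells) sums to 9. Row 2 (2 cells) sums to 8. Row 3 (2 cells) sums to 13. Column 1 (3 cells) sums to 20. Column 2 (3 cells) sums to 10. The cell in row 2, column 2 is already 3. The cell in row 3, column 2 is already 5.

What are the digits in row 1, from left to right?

7, 2

(1,2) = 10 − 8 = 2 completes the 10 down.
(2,1) = 8 − 3 = 5 completes the 8 across.
(3,1) = 13 − 5 = 8 completes the 13 across.
(1,1) = 9 − 2 = 7 completes the 9 across.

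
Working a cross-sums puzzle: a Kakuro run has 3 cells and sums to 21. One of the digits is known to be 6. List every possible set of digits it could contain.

{6,7,8}

3 distinct digits from 1–9 sum between 6 and 24.
Keeping only sets containing 6.
Only one set works: {6,7,8}.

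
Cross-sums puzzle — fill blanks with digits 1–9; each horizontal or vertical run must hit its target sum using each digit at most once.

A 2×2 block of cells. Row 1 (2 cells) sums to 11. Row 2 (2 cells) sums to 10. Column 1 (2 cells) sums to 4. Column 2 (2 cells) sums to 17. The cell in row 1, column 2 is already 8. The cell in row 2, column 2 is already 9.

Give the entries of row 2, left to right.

4 in 2 cells must be {1,3}; 17 in 2 cells must be {8,9}.
(1,1) = 11 − 8 = 3 completes the 11 across.
(2,1) = 10 − 9 = 1 completes the 10 across.

1 9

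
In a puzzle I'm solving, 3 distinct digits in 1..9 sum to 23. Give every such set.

{6,8,9}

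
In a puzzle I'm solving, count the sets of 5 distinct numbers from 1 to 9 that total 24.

5 distinct digits from 1–9 sum between 15 and 35.

11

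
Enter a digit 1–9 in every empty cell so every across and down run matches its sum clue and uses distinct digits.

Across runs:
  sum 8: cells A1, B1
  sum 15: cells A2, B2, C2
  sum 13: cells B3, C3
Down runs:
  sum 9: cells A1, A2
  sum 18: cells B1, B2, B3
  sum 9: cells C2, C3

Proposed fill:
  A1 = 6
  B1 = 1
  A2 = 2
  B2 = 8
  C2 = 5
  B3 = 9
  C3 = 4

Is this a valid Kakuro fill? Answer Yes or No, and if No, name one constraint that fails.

No — the down run A1–A2 sums to 8, not 9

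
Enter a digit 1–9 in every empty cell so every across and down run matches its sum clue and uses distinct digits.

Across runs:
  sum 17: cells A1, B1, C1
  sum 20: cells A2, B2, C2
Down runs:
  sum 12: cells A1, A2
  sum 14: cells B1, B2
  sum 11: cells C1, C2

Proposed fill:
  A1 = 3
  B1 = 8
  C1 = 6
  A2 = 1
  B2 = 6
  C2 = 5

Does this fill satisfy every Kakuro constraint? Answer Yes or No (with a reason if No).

No — the down run A1–A2 sums to 4, not 12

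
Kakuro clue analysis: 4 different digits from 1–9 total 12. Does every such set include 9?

No

Counterexample: {1,2,3,6} sums to 12 without using 9.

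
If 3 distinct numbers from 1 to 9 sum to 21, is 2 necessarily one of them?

Counterexample: {4,8,9} sums to 21 without using 2.

No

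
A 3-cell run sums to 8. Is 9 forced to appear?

Counterexample: {1,2,5} sums to 8 without using 9.

No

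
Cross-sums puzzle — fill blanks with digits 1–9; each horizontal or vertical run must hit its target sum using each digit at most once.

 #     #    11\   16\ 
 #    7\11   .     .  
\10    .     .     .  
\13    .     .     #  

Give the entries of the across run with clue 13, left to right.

16 in 2 cells must be {7,9}.
The 10 across and the 16 down share only 7, so R2C3 = 7.
R1C3 = 16 − 7 = 9 completes the 16 down.
R1C2 = 11 − 9 = 2 completes the 11 across.
R2C2 = 1: the only remaining digit allowed by both the 10 across and the 11 down.
R3C2 = 11 − 3 = 8 completes the 11 down.
R2C1 = 10 − 8 = 2 completes the 10 across.
R3C1 = 13 − 8 = 5 completes the 13 across.

5 8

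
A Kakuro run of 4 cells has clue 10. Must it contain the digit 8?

No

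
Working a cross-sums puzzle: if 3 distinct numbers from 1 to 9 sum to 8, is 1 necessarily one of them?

Every partition of 8 into 3 distinct digits includes 1: {1,2,5}, {1,3,4}.

Yes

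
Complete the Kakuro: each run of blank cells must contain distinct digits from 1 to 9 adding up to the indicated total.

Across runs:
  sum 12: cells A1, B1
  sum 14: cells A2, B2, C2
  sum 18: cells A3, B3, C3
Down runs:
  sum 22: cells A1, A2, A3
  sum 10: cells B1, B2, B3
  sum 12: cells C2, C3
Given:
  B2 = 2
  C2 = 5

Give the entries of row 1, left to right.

A2 = 14 − 7 = 7 completes the 14 across.
C3 = 12 − 5 = 7 completes the 12 down.
Given what's placed, A1 must be 9 to fit the 12 across and 22 down.
B1 = 12 − 9 = 3 completes the 12 across.
A3 = 22 − 16 = 6 completes the 22 down.
B3 = 18 − 13 = 5 completes the 18 across.

9 3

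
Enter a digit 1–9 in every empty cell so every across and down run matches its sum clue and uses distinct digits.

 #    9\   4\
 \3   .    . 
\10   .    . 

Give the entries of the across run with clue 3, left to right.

3 in 2 cells must be {1,2}; 4 in 2 cells must be {1,3}.
The 3 across and the 4 down share only 1, so R1C2 = 1.
R2C2 = 4 − 1 = 3 completes the 4 down.
R1C1 = 3 − 1 = 2 completes the 3 across.
R2C1 = 10 − 3 = 7 completes the 10 across.

2 1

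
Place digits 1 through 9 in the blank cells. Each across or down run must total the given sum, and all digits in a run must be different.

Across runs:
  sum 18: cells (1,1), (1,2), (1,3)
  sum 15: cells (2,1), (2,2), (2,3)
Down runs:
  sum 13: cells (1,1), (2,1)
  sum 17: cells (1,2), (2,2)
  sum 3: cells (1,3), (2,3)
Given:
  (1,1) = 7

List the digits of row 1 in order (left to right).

17 in 2 cells must be {8,9}; 3 in 2 cells must be {1,2}.
Given what's placed, (1,3) must be 2 to fit the 18 across and 3 down.
(2,1) = 13 − 7 = 6 completes the 13 down.
Given what's placed, (2,2) must be 8 to fit the 15 across and 17 down.
(2,3) = 15 − 14 = 1 completes the 15 across.
(1,2) = 18 − 9 = 9 completes the 18 across.

7 9 2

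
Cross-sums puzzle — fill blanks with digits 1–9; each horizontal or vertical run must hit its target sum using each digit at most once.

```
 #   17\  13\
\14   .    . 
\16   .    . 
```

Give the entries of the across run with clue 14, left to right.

8 6

16 in 2 cells must be {7,9}; 17 in 2 cells must be {8,9}.
The 16 across and the 17 down share only 9, so R2C1 = 9.
R2C2 = 16 − 9 = 7 completes the 16 across.
R1C1 = 17 − 9 = 8 completes the 17 down.
R1C2 = 14 − 8 = 6 completes the 14 across.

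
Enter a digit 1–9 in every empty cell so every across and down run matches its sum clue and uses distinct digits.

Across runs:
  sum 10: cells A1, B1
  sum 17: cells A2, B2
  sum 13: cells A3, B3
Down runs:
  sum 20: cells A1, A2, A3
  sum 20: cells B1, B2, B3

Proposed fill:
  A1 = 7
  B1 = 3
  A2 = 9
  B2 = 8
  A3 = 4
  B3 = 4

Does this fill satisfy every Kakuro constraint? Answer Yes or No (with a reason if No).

No — the down run B1–B3 sums to 15, not 20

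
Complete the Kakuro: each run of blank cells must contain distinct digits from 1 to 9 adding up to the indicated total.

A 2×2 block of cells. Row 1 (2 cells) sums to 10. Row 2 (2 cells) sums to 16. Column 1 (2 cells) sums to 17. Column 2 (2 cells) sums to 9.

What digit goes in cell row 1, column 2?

16 in 2 cells must be {7,9}; 17 in 2 cells must be {8,9}.
The 16 across and the 17 down share only 9, so (2,1) = 9.
(2,2) = 16 − 9 = 7 completes the 16 across.
(1,1) = 17 − 9 = 8 completes the 17 down.
(1,2) = 10 − 8 = 2 completes the 10 across.

2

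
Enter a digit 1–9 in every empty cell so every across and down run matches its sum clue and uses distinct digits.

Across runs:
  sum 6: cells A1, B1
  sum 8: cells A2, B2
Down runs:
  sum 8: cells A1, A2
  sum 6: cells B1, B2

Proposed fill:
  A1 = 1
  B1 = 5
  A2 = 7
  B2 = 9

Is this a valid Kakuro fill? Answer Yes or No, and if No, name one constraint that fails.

No — the across run A2–B2 sums to 16, not 8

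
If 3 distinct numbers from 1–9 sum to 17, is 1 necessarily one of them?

Counterexample: {2,6,9} sums to 17 without using 1.

No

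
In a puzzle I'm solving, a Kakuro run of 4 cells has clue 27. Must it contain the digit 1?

Counterexample: {3,7,8,9} sums to 27 without using 1.

No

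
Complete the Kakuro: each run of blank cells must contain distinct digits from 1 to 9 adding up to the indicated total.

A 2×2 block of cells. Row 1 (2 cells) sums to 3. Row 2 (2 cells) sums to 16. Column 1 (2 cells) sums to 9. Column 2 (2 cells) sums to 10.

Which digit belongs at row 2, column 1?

3 in 2 cells must be {1,2}; 16 in 2 cells must be {7,9}.
The 16 across and the 9 down share only 7, so (2,1) = 7.
(2,2) = 16 − 7 = 9 completes the 16 across.
(1,1) = 9 − 7 = 2 completes the 9 down.
(1,2) = 3 − 2 = 1 completes the 3 across.

7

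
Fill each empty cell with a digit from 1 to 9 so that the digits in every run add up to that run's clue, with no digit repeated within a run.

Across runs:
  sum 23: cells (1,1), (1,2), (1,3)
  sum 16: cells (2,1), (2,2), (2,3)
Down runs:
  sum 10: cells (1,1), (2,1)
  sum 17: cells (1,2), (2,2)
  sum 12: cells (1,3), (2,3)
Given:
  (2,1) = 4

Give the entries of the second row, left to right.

23 in 3 cells must be {6,8,9}; 17 in 2 cells must be {8,9}.
(1,1) = 10 − 4 = 6 completes the 10 down.
Given what's placed, (2,2) must be 9 to fit the 16 across and 17 down.
(2,3) = 16 − 13 = 3 completes the 16 across.
(1,2) = 17 − 9 = 8 completes the 17 down.
(1,3) = 23 − 14 = 9 completes the 23 across.

4 9 3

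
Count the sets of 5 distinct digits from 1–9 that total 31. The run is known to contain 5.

5 distinct digits from 1–9 sum between 15 and 35.
Keeping only sets containing 5.
Enumerating: {2,5,7,8,9}, {3,5,6,8,9}, {4,5,6,7,9}.

3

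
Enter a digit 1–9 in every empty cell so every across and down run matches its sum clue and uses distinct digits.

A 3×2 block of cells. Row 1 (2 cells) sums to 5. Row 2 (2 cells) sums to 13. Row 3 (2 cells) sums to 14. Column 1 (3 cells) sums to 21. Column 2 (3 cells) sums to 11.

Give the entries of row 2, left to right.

9 4

The 5 across and the 21 down share only 4, so (1,1) = 4.
(1,2) = 5 − 4 = 1 completes the 5 across.
Nothing is forced directly, so branch on (2,1), whose candidates are 8 or 9. If (2,1) = 8: then (2,2) would have to be in {5} for the 13 across but in {2,3,4,6,7,8} for the 11 down — contradiction. So (2,1) = 9.
(2,2) = 13 − 9 = 4 completes the 13 across.
(3,1) = 21 − 13 = 8 completes the 21 down.
(3,2) = 14 − 8 = 6 completes the 14 across.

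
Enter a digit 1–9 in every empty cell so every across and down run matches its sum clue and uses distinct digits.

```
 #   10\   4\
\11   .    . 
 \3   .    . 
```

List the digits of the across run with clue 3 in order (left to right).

2 1

3 in 2 cells must be {1,2}; 4 in 2 cells must be {1,3}.
The 11 across and the 4 down share only 3, so R1C2 = 3.
R2C2 = 4 − 3 = 1 completes the 4 down.
R1C1 = 11 − 3 = 8 completes the 11 across.
R2C1 = 3 − 1 = 2 completes the 3 across.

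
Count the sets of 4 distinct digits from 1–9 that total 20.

12

4 distinct digits from 1–9 sum between 10 and 30.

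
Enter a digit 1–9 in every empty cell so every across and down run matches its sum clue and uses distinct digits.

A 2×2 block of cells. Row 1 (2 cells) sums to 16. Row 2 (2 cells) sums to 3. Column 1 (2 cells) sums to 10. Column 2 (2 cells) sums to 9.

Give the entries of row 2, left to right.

16 in 2 cells must be {7,9}; 3 in 2 cells must be {1,2}.
The 16 across and the 9 down share only 7, so (1,2) = 7.
(2,2) = 9 − 7 = 2 completes the 9 down.
(1,1) = 16 − 7 = 9 completes the 16 across.
(2,1) = 3 − 2 = 1 completes the 3 across.

1 2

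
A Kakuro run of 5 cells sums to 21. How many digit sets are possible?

8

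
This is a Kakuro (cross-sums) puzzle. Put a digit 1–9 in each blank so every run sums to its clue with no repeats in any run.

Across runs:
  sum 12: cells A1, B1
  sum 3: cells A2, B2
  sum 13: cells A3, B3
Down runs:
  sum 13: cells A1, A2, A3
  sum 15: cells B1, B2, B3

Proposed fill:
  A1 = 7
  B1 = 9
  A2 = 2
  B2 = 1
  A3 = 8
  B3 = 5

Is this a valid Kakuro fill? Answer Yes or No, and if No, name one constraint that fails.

No — the down run A1–A3 sums to 17, not 13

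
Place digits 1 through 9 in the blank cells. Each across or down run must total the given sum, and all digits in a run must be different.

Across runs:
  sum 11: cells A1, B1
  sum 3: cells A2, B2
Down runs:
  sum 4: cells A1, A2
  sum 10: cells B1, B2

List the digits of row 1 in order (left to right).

3 8

3 in 2 cells must be {1,2}; 4 in 2 cells must be {1,3}.
The 11 across and the 4 down share only 3, so A1 = 3.
B1 = 11 − 3 = 8 completes the 11 across.
A2 = 4 − 3 = 1 completes the 4 down.
B2 = 3 − 1 = 2 completes the 3 across.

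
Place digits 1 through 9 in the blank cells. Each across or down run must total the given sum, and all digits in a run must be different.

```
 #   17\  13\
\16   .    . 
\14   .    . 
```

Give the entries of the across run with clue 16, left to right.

16 in 2 cells must be {7,9}; 17 in 2 cells must be {8,9}.
The 16 across and the 17 down share only 9, so R1C1 = 9.
R1C2 = 16 − 9 = 7 completes the 16 across.
R2C1 = 17 − 9 = 8 completes the 17 down.
R2C2 = 14 − 8 = 6 completes the 14 across.

9 7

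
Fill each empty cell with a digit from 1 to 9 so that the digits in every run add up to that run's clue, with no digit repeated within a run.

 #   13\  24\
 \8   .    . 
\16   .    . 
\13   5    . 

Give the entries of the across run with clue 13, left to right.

5, 8

16 in 2 cells must be {7,9}; 24 in 3 cells must be {7,8,9}.
Only 7 fits R1C2 under both its across sum 8 and down sum 24.
R2C1 = 7: the only remaining digit allowed by both the 16 across and the 13 down.
R2C2 = 16 − 7 = 9 completes the 16 across.
R3C2 = 13 − 5 = 8 completes the 13 across.
R1C1 = 8 − 7 = 1 completes the 8 across.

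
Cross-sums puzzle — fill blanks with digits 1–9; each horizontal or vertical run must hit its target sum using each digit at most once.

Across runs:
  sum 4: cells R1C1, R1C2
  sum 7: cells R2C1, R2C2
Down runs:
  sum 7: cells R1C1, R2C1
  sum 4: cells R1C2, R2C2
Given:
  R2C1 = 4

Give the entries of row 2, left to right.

4, 3

4 in 2 cells must be {1,3}.
R1C1 = 7 − 4 = 3 completes the 7 down.
R1C2 = 4 − 3 = 1 completes the 4 across.
R2C2 = 7 − 4 = 3 completes the 7 across.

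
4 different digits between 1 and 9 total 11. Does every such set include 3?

The only way to make 11 from 4 distinct digits is {1,2,3,5}, which contains 3.

Yes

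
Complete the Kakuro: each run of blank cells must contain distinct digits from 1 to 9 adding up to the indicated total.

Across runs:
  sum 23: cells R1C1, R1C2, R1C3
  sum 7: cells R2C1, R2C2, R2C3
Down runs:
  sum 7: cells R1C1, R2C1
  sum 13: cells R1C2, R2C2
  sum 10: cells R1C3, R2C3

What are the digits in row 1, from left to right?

6 9 8

23 in 3 cells must be {6,8,9}; 7 in 3 cells must be {1,2,4}.
The 23 across and the 7 down share only 6, so R1C1 = 6.
R2C1 = 7 − 6 = 1 completes the 7 down.
Given what's placed, R2C2 must be 4 to fit the 7 across and 13 down.
R2C3 = 7 − 5 = 2 completes the 7 across.
R1C2 = 13 − 4 = 9 completes the 13 down.
R1C3 = 23 − 15 = 8 completes the 23 across.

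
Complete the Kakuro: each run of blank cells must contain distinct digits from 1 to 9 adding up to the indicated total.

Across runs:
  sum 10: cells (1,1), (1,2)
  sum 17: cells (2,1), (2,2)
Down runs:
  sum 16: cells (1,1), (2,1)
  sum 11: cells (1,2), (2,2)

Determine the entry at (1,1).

7

17 in 2 cells must be {8,9}; 16 in 2 cells must be {7,9}.
The 17 across and the 16 down share only 9, so (2,1) = 9.
(2,2) = 17 − 9 = 8 completes the 17 across.
(1,1) = 16 − 9 = 7 completes the 16 down.
(1,2) = 10 − 7 = 3 completes the 10 across.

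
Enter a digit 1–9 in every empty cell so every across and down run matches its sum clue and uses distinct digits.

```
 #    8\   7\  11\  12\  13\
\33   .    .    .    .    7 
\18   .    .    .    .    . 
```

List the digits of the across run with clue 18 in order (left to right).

5 1 2 4 6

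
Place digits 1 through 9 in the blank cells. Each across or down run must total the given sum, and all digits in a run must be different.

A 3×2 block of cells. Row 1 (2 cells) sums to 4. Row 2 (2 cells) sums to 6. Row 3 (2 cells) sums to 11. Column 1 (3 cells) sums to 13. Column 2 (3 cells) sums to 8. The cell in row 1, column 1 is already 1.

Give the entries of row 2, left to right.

5 1

4 in 2 cells must be {1,3}.
(1,2) = 4 − 1 = 3 completes the 4 across.
Given what's placed, (3,2) must be 4 to fit the 11 across and 8 down.
(2,2) = 8 − 7 = 1 completes the 8 down.
(3,1) = 11 − 4 = 7 completes the 11 across.
(2,1) = 6 − 1 = 5 completes the 6 across.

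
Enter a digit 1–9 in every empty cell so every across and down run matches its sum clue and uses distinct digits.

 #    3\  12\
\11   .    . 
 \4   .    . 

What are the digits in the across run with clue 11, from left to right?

2 9

4 in 2 cells must be {1,3}; 3 in 2 cells must be {1,2}.
The 11 across and the 3 down share only 2, so R1C1 = 2.
R1C2 = 11 − 2 = 9 completes the 11 across.
R2C1 = 3 − 2 = 1 completes the 3 down.
R2C2 = 4 − 1 = 3 completes the 4 across.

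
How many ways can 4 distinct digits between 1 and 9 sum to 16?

8

4 distinct digits from 1–9 sum between 10 and 30.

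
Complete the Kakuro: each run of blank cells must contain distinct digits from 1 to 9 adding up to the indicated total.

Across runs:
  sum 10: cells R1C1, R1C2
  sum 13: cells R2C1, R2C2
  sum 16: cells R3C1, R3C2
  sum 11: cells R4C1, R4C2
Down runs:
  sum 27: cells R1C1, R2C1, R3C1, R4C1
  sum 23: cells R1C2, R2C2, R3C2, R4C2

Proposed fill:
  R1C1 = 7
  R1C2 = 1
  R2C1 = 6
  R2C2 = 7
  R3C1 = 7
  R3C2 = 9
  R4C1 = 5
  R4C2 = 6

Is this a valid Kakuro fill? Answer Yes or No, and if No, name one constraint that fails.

No — the down run R1C1–R4C1 sums to 25, not 27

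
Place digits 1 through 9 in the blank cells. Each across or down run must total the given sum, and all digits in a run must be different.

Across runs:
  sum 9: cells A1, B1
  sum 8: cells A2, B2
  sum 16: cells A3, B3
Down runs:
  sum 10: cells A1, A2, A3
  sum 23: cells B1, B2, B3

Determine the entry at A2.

2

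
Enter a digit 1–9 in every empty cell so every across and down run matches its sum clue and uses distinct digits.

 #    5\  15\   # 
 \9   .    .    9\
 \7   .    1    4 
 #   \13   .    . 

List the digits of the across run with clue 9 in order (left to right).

3 6

7 in 3 cells must be {1,2,4}.
R2C1 = 7 − 5 = 2 completes the 7 across.
R3C3 = 9 − 4 = 5 completes the 9 down.
R1C1 = 5 − 2 = 3 completes the 5 down.
R1C2 = 9 − 3 = 6 completes the 9 across.
R3C2 = 13 − 5 = 8 completes the 13 across.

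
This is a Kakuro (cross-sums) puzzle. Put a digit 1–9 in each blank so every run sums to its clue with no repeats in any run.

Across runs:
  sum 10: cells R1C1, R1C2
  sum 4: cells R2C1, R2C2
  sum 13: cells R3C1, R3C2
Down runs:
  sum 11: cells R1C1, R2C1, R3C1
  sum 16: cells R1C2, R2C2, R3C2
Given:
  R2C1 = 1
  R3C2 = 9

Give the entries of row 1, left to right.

6 4

4 in 2 cells must be {1,3}.
R2C2 = 4 − 1 = 3 completes the 4 across.
R3C1 = 13 − 9 = 4 completes the 13 across.
R1C1 = 11 − 5 = 6 completes the 11 down.
R1C2 = 10 − 6 = 4 completes the 10 across.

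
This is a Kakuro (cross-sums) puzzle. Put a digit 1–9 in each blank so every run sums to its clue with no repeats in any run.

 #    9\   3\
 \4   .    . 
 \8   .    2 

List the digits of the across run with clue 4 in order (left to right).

3, 1

4 in 2 cells must be {1,3}; 3 in 2 cells must be {1,2}.
R1C2 = 3 − 2 = 1 completes the 3 down.
R2C1 = 8 − 2 = 6 completes the 8 across.
R1C1 = 4 − 1 = 3 completes the 4 across.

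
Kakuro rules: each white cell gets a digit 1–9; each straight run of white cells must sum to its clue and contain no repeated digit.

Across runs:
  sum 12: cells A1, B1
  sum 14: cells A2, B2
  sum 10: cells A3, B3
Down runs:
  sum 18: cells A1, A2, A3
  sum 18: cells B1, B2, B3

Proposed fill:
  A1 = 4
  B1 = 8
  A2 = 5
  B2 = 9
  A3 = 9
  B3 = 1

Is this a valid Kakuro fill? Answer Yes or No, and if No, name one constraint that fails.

Across: 4+8=12; 5+9=14; 9+1=10. Down: 4+5+9=18; 8+9+1=18. No digit repeats within any run.

Yes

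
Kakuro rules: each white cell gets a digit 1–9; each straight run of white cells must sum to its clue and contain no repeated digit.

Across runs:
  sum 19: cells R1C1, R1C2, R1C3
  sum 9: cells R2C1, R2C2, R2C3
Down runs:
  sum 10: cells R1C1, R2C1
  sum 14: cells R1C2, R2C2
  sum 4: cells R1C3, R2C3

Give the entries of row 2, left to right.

3 5 1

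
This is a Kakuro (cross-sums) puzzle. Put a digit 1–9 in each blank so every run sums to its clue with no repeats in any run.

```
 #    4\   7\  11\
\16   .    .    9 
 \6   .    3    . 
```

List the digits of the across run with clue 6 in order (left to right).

1 3 2

6 in 3 cells must be {1,2,3}; 4 in 2 cells must be {1,3}.
R1C2 = 7 − 3 = 4 completes the 7 down.
Given what's placed, R2C1 must be 1 to fit the 6 across and 4 down.
R2C3 = 6 − 4 = 2 completes the 6 across.
R1C1 = 16 − 13 = 3 completes the 16 across.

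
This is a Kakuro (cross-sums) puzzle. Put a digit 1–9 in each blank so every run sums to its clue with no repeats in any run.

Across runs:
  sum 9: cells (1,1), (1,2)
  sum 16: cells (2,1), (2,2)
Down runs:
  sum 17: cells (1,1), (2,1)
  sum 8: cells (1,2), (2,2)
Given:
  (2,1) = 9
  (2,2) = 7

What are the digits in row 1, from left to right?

16 in 2 cells must be {7,9}; 17 in 2 cells must be {8,9}.
(1,1) = 17 − 9 = 8 completes the 17 down.
(1,2) = 9 − 8 = 1 completes the 9 across.

8 1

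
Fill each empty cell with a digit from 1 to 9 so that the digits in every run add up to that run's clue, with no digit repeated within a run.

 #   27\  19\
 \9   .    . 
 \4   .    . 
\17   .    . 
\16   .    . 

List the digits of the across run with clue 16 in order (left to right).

9, 7

4 in 2 cells must be {1,3}; 17 in 2 cells must be {8,9}; 16 in 2 cells must be {7,9}.
Only 3 fits R2C1 under both its across sum 4 and down sum 27.
R2C2 = 4 − 3 = 1 completes the 4 across.
Nothing is forced directly, so branch on R1C1, whose candidates are 7 or 8. If R1C1 = 8: then R1C2 would have to be in {1} for the 9 across but in {2,3,4,5,6,7,8,9} for the 19 down — contradiction. So R1C1 = 7.
R1C2 = 9 − 7 = 2 completes the 9 across.
R3C2 = 9: the only remaining digit allowed by both the 17 across and the 19 down.
Given what's placed, R4C1 must be 9 to fit the 16 across and 27 down.
R4C2 = 16 − 9 = 7 completes the 16 across.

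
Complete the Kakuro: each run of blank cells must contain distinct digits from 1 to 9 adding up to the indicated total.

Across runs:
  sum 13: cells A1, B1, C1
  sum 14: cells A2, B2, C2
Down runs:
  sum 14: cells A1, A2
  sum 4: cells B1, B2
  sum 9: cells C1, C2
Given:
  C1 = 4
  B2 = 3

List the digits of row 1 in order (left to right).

4 in 2 cells must be {1,3}.
B1 = 4 − 3 = 1 completes the 4 down.
C2 = 9 − 4 = 5 completes the 9 down.
A1 = 13 − 5 = 8 completes the 13 across.
A2 = 14 − 8 = 6 completes the 14 across.

8, 1, 4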